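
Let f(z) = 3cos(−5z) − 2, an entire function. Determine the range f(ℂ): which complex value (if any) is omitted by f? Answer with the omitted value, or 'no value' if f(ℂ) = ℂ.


Little Picard bounds the complement of f(ℂ) to at most one point.
cos is entire and surjective onto ℂ: for every w ∈ ℂ, cos(ζ) = w has a solution ζ ∈ ℂ (e.g., via the complex inverse arccos). With ζ = −5z this gives z = ζ/(-5). Then 3·cos(−5z) takes every value in 3·ℂ = ℂ, and adding -2 is a bijection of ℂ. So f is surjective and omits no value. (Note: only on the real line is cos bounded by [−1, 1].)

Omitted value: no value.


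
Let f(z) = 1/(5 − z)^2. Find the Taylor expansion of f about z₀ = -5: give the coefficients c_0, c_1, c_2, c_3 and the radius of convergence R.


Let w = z − z₀, so z = z₀ + w.
Then 5 − z = 5 − (z₀ + w) = (5 − z₀) − w = 10 − w.
f(z) = 1/(10 − w)^2 = (1/(10)^2) · (1 − w/(10))^{−2}.
By the binomial series (1−u)^{−2} = Σ_{n≥0} C(n+1, 1) u^n for |u|<1, with u = w/(10):
  c_n = C(n+1, 1) / (10)^(n+2).
  c_0 = 1/(10)^2 = 1/100.
  c_1 = 2/(10)^3 = 1/500.
  c_2 = 3/(10)^4 = 3/10000.
  c_3 = 4/(10)^5 = 1/25000.
The series is valid for |w/d| < 1, i.e. |z − z₀| < |d|.
Radius of convergence: R = |5 − z₀| = |10| = 10 (distance from z₀ to the singularity z = 5).

c_0 = 1/100, c_1 = 1/500, c_2 = 3/10000, c_3 = 1/25000; R = 10.


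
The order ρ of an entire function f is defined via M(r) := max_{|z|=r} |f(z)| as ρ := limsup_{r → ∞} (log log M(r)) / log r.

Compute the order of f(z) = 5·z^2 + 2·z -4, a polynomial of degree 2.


|f(z)| ≤ Σ|c_k|·r^k = O(r^2) as r → ∞. Polynomial growth is O(e^{r^ε}) for every ε > 0 (since r^2/e^{r^ε} → 0), so ρ ≤ ε for all ε > 0, i.e. ρ = 0. Every nonconstant polynomial has order 0.
Therefore ρ = 0.

Order ρ = 0.


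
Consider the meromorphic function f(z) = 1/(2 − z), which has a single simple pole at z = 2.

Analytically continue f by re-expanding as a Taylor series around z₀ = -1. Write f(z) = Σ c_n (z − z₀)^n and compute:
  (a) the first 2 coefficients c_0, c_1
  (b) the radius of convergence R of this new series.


Let w = z − z₀, so z = z₀ + w.
Then 2 − z = 2 − (z₀ + w) = (2 − z₀) − w = 3 − w.
f(z) = 1/(3 − w) = (1/(3)) · 1/(1 − w/(3)) = Σ_{n≥0} w^n / (3)^(n+1).
So c_n = 1/(3)^(n+1):
  c_0 = 1/(3)^1 = 1/3.
  c_1 = 1/(3)^2 = 1/9.
The series is valid for |w/d| < 1, i.e. |z − z₀| < |d|.
Radius of convergence: R = |2 − z₀| = |3| = 3 (distance from z₀ to the singularity z = 2).

c_0 = 1/3, c_1 = 1/9; R = 3.


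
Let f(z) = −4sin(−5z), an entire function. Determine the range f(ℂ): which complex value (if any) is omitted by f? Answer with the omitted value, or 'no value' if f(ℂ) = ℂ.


Little Picard bounds the complement of f(ℂ) to at most one point.
sin is entire and surjective onto ℂ: for every w ∈ ℂ, sin(ζ) = w has a solution ζ ∈ ℂ (e.g., via the complex inverse arcsin). With ζ = −5z this gives z = ζ/(-5). Then -4·sin(−5z) takes every value in -4·ℂ = ℂ, and adding 0 is a bijection of ℂ. So f is surjective and omits no value. (Note: only on the real line is sin bounded by [−1, 1].)

Omitted value: no value.


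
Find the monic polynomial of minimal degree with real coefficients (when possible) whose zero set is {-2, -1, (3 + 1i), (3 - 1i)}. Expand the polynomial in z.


The polynomial is p(z) = ∏_{α ∈ S} (z − α), where S = {-2, -1, (3 + 1i), (3 - 1i)}.
Expanding the product yields: p(z) = z^4 -3·z^3 -6·z^2 + 18·z + 20.
Note conjugate pairs combine to real quadratics: (z − (3+1i))(z − (3−1i)) = z² − 6z + 10.
The resulting polynomial has degree 4 and real coefficients as required.

p(z) = z^4 -3·z^3 -6·z^2 + 18·z + 20.


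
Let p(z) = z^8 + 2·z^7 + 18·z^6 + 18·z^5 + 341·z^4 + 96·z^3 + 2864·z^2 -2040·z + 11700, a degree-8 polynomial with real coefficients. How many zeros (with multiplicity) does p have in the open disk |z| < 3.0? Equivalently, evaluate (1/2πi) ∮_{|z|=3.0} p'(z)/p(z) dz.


The zeros of p are: (-3 + 3i), (-3 - 3i), (-1 + 3i), (-1 - 3i), (1 + 2i), (1 - 2i), (2 + 3i), (2 - 3i).
Their magnitudes are: 4.243, 4.243, 3.162, 3.162, 2.236, 2.236, 3.606, 3.606.
Zeros with |z| < R = 3.0: (1 + 2i), (1 - 2i).
Count = 2.
By the argument principle, (1/2πi) ∮_{|z|=R} p'(z)/p(z) dz equals exactly this count.

Number of zeros inside |z| < 3.0: 2.


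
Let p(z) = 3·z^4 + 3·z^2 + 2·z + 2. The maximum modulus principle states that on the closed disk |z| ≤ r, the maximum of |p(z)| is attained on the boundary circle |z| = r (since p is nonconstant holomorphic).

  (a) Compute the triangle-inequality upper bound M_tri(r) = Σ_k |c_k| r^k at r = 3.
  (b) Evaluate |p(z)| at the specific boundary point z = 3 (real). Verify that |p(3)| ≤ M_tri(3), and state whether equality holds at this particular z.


Coefficients: c_0 = 2, c_1 = 2, c_2 = 3, c_3 = 0, c_4 = 3. Radius r = 3.
Part (a). Triangle bound: M_tri(r) = Σ_k |c_k| r^k
  = |2|·3^0 + |2|·3^1 + |3|·3^2 + |0|·3^3 + |3|·3^4
  = 2 + 6 + 27 + 0 + 243 = 278.
This bounds M(r) := max_{|z|=r} |p(z)| from above; equality holds iff all terms c_k z^k can be made to align in phase at a single z on |z|=r.
Part (b). At z = 3 (real, on the circle |z| = r):
  p(3) = (2)·3^0 + (2)·3^1 + (3)·3^2 + (0)·3^3 + (3)·3^4 = 278.
  |p(3)| = 278.
Since all nonzero coefficients share the same sign, |p(3)| = 278 = M_tri(3); the triangle bound is attained at z = 3, so in fact M(r) = 278.

M_tri(3) = 278; |p(3)| = 278; equality at z=3: yes.


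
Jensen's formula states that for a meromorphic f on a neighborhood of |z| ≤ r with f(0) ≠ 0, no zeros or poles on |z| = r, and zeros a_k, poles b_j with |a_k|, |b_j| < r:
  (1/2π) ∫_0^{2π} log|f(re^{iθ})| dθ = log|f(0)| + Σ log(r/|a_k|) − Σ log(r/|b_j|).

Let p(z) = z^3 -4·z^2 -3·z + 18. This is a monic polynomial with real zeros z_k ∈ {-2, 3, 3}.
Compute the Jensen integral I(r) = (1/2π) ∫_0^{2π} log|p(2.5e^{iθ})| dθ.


Zeros: -2, 3, 3; r = 2.5.
Inside |z| < r: -2. Outside (|z| ≥ r): 3, 3.
p(0) = 18, so log|p(0)| = log(18) = 2.8904.
Apply Jensen: I(r) = log|p(0)| + Σ_k log(r/|z_k|), summed over zeros inside |z| < r.
  log(r/|z_k|) for z_k = -2: log(2.5/2) = 0.2231
  Outside zeros (3, 3) contribute nothing to the Jensen sum.
Sum over inside zeros: 0.2231.
I(r) = log|p(0)| + (inside sum) = 2.8904 + 0.2231 = 3.1135.
Note: since some zeros are outside |z| ≤ r, the simplified n·log(r) form does NOT apply — only the inside zeros contribute.

I(r) ≈ 3.1135.


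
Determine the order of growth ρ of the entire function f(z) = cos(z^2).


Write cos(w) = (e^{iw} ± e^{−iw})/(2 or 2i), so |cos(w)| ≤ e^{|w|}. With w = z^2, |w| ≤ 1r^2 + 0 on |z|=r, giving M(r) ≤ e^{1r^2 + 0} and ρ ≤ 2. For the lower bound, choose z on |z|=r with 1z^2 purely imaginary of modulus 1r^2; then |cos(z^2)| grows like e^{1r^2}/2, so ρ ≥ 2. Hence ρ = 2.
Therefore ρ = 2.

Order ρ = 2.


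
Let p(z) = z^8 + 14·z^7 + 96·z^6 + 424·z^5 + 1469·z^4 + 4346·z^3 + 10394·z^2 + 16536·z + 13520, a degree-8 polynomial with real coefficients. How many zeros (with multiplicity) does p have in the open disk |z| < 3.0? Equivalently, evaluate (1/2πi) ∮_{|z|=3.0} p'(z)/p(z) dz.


The zeros of p are: (-3 + 2i), (-3 - 2i), (-3 + 2i), (-3 - 2i), (-2 + 2i), (-2 - 2i), (1 + 3i), (1 - 3i).
Their magnitudes are: 3.606, 3.606, 3.606, 3.606, 2.828, 2.828, 3.162, 3.162.
Zeros with |z| < R = 3.0: (-2 + 2i), (-2 - 2i).
Count = 2.
By the argument principle, (1/2πi) ∮_{|z|=R} p'(z)/p(z) dz equals exactly this count.

Number of zeros inside |z| < 3.0: 2.


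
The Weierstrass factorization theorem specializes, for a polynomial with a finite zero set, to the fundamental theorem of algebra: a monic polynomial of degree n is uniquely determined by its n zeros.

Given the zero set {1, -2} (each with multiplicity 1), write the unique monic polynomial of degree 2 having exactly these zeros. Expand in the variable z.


The polynomial is p(z) = ∏_{α ∈ S} (z − α), where S = {1, -2}.
Expanding the product yields: p(z) = z^2 + z -2.
The resulting polynomial has degree 2 and real coefficients as required.

p(z) = z^2 + z -2.


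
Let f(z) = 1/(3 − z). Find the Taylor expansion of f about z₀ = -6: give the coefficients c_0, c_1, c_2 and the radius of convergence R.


Let w = z − z₀, so z = z₀ + w.
Then 3 − z = 3 − (z₀ + w) = (3 − z₀) − w = 9 − w.
f(z) = 1/(9 − w) = (1/(9)) · 1/(1 − w/(9)) = Σ_{n≥0} w^n / (9)^(n+1).
So c_n = 1/(9)^(n+1):
  c_0 = 1/(9)^1 = 1/9.
  c_1 = 1/(9)^2 = 1/81.
  c_2 = 1/(9)^3 = 1/729.
The series is valid for |w/d| < 1, i.e. |z − z₀| < |d|.
Radius of convergence: R = |3 − z₀| = |9| = 9 (distance from z₀ to the singularity z = 3).

c_0 = 1/9, c_1 = 1/81, c_2 = 1/729; R = 9.


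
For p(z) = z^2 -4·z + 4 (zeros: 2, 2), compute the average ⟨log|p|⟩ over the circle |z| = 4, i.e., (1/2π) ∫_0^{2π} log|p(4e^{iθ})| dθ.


Zeros: 2, 2; r = 4.
Inside |z| < r: 2, 2. Outside (|z| ≥ r): ∅.
p(0) = 4, so log|p(0)| = log(4) = 1.3863.
Apply Jensen: I(r) = log|p(0)| + Σ_k log(r/|z_k|), summed over zeros inside |z| < r.
  log(r/|z_k|) for z_k = 2: log(4/2) = 0.6931
  log(r/|z_k|) for z_k = 2: log(4/2) = 0.6931
Sum over inside zeros: 1.3863.
I(r) = log|p(0)| + (inside sum) = 1.3863 + 1.3863 = 2.7726.
Closed form (all zeros inside, monic): I(r) = n·log(r) = 2·log(4) = 2.7726. ✓

I(r) ≈ 2.7726.


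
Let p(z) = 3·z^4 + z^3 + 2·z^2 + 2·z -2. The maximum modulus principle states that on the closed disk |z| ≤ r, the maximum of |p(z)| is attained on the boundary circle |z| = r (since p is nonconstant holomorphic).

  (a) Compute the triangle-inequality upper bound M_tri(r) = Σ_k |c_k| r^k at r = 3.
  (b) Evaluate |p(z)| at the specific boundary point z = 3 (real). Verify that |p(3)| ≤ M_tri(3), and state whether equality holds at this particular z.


Coefficients: c_0 = -2, c_1 = 2, c_2 = 2, c_3 = 1, c_4 = 3. Radius r = 3.
Part (a). Triangle bound: M_tri(r) = Σ_k |c_k| r^k
  = |-2|·3^0 + |2|·3^1 + |2|·3^2 + |1|·3^3 + |3|·3^4
  = 2 + 6 + 18 + 27 + 243 = 296.
This bounds M(r) := max_{|z|=r} |p(z)| from above; equality holds iff all terms c_k z^k can be made to align in phase at a single z on |z|=r.
Part (b). At z = 3 (real, on the circle |z| = r):
  p(3) = (-2)·3^0 + (2)·3^1 + (2)·3^2 + (1)·3^3 + (3)·3^4 = 292.
  |p(3)| = 292.
Check: |p(3)| = 292 ≤ 296 = M_tri(3). ✓ Equality does not hold at z = 3 (the coefficients have mixed signs, so the terms do not all align in phase there).

M_tri(3) = 296; |p(3)| = 292; equality at z=3: no.


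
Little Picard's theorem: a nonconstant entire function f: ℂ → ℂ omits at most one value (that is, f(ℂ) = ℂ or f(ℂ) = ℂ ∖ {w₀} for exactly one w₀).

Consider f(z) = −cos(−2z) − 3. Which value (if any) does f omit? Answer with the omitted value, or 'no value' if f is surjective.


Little Picard bounds the complement of f(ℂ) to at most one point.
cos is entire and surjective onto ℂ: for every w ∈ ℂ, cos(ζ) = w has a solution ζ ∈ ℂ (e.g., via the complex inverse arccos). With ζ = −2z this gives z = ζ/(-2). Then -1·cos(−2z) takes every value in -1·ℂ = ℂ, and adding -3 is a bijection of ℂ. So f is surjective and omits no value. (Note: only on the real line is cos bounded by [−1, 1].)

Omitted value: no value.


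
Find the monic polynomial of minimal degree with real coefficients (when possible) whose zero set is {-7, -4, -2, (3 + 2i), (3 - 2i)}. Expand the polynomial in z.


The polynomial is p(z) = ∏_{α ∈ S} (z − α), where S = {-7, -4, -2, (3 + 2i), (3 - 2i)}.
Expanding the product yields: p(z) = z^5 + 7·z^4 -15·z^3 -75·z^2 + 314·z + 728.
Note conjugate pairs combine to real quadratics: (z − (3+2i))(z − (3−2i)) = z² − 6z + 13.
The resulting polynomial has degree 5 and real coefficients as required.

p(z) = z^5 + 7·z^4 -15·z^3 -75·z^2 + 314·z + 728.


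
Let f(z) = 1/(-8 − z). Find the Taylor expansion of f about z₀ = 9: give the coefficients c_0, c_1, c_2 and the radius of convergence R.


Let w = z − z₀, so z = z₀ + w.
Then -8 − z = -8 − (z₀ + w) = (-8 − z₀) − w = -17 − w.
f(z) = 1/(-17 − w) = (1/(-17)) · 1/(1 − w/(-17)) = Σ_{n≥0} w^n / (-17)^(n+1).
So c_n = 1/(-17)^(n+1):
  c_0 = 1/(-17)^1 = -1/17.
  c_1 = 1/(-17)^2 = 1/289.
  c_2 = 1/(-17)^3 = -1/4913.
The series is valid for |w/d| < 1, i.e. |z − z₀| < |d|.
Radius of convergence: R = |-8 − z₀| = |-17| = 17 (distance from z₀ to the singularity z = -8).

c_0 = -1/17, c_1 = 1/289, c_2 = -1/4913; R = 17.


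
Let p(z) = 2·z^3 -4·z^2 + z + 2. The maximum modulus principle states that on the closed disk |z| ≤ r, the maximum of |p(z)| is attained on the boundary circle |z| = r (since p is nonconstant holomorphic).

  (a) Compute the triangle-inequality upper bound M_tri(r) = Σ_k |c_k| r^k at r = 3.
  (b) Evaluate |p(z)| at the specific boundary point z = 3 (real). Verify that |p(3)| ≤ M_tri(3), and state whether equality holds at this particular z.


Coefficients: c_0 = 2, c_1 = 1, c_2 = -4, c_3 = 2. Radius r = 3.
Part (a). Triangle bound: M_tri(r) = Σ_k |c_k| r^k
  = |2|·3^0 + |1|·3^1 + |-4|·3^2 + |2|·3^3
  = 2 + 3 + 36 + 54 = 95.
This bounds M(r) := max_{|z|=r} |p(z)| from above; equality holds iff all terms c_k z^k can be made to align in phase at a single z on |z|=r.
Part (b). At z = 3 (real, on the circle |z| = r):
  p(3) = (2)·3^0 + (1)·3^1 + (-4)·3^2 + (2)·3^3 = 23.
  |p(3)| = 23.
Check: |p(3)| = 23 ≤ 95 = M_tri(3). ✓ Equality does not hold at z = 3 (the coefficients have mixed signs, so the terms do not all align in phase there).

M_tri(3) = 95; |p(3)| = 23; equality at z=3: no.


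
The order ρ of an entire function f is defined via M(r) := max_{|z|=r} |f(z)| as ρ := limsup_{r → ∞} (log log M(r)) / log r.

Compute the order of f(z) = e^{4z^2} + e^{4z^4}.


Each summand is entire of order 2 and 4 respectively (as in the single-exponential case). The order of a sum is at most the max of the orders, so ρ ≤ 4. For the lower bound: on |z|=r choose arg z so that 4z^4 is real positive; then |e^{4z^4}| = e^{4r^4} while |e^{4z^2}| ≤ e^{4r^2} = o(e^{4r^4}). So |f| ≥ e^{4r^4}(1 − o(1)) and ρ ≥ 4. Hence ρ = max(2, 4) = 4.
Therefore ρ = 4.

Order ρ = 4.


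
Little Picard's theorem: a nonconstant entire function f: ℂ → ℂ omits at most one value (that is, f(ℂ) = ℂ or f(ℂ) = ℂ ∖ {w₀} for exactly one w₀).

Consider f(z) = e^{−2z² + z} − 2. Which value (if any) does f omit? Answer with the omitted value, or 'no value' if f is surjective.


Little Picard bounds the complement of f(ℂ) to at most one point.
The exponent g(z) = −2z² + z is a nonconstant polynomial, hence surjective onto ℂ. So e^{g(z)} takes every value in {e^w : w ∈ ℂ} = ℂ ∖ {0}. Adding -2 shifts the range to ℂ ∖ {-2}. f omits exactly -2.

Omitted value: -2.


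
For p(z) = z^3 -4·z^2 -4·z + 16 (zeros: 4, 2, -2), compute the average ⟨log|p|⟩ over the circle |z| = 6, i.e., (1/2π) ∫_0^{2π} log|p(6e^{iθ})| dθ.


Zeros: -2, 2, 4; r = 6.
Inside |z| < r: -2, 2, 4. Outside (|z| ≥ r): ∅.
p(0) = 16, so log|p(0)| = log(16) = 2.7726.
Apply Jensen: I(r) = log|p(0)| + Σ_k log(r/|z_k|), summed over zeros inside |z| < r.
  log(r/|z_k|) for z_k = 4: log(6/4) = 0.4055
  log(r/|z_k|) for z_k = 2: log(6/2) = 1.0986
  log(r/|z_k|) for z_k = -2: log(6/2) = 1.0986
Sum over inside zeros: 2.6027.
I(r) = log|p(0)| + (inside sum) = 2.7726 + 2.6027 = 5.3753.
Closed form (all zeros inside, monic): I(r) = n·log(r) = 3·log(6) = 5.3753. ✓

I(r) ≈ 5.3753.


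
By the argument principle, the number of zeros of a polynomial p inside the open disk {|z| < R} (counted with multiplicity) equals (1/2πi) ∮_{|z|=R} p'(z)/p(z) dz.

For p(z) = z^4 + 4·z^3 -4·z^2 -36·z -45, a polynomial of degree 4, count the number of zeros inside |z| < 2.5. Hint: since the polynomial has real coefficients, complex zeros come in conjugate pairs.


The zeros of p are: -3, (-2 + 1i), (-2 - 1i), 3.
Their magnitudes are: 3, 2.236, 2.236, 3.
Zeros with |z| < R = 2.5: (-2 + 1i), (-2 - 1i).
Count = 2.
By the argument principle, (1/2πi) ∮_{|z|=R} p'(z)/p(z) dz equals exactly this count.

Number of zeros inside |z| < 2.5: 2.


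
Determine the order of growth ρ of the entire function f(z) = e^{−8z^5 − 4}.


|e^{−8z^5 − 4}| = e^{Re(-8·z^5) + -4} ≤ e^{8|z|^5 + -4} = e^{8r^5 + -4} on |z| = r, so ρ ≤ 5. Choosing z on |z|=r so that -8·z^5 is real positive (always possible by picking arg z appropriately) gives |f(z)| = e^{8r^5 + -4}, matching the bound. The additive constant -4 does not affect log log M(r) ~ 5·log r. Hence ρ = 5.
Therefore ρ = 5.

Order ρ = 5.


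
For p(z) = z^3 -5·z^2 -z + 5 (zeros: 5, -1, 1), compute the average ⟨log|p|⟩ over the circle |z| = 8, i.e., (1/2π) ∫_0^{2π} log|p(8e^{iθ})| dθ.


Zeros: -1, 1, 5; r = 8.
Inside |z| < r: -1, 1, 5. Outside (|z| ≥ r): ∅.
p(0) = 5, so log|p(0)| = log(5) = 1.6094.
Apply Jensen: I(r) = log|p(0)| + Σ_k log(r/|z_k|), summed over zeros inside |z| < r.
  log(r/|z_k|) for z_k = 5: log(8/5) = 0.4700
  log(r/|z_k|) for z_k = -1: log(8/1) = 2.0794
  log(r/|z_k|) for z_k = 1: log(8/1) = 2.0794
Sum over inside zeros: 4.6289.
I(r) = log|p(0)| + (inside sum) = 1.6094 + 4.6289 = 6.2383.
Closed form (all zeros inside, monic): I(r) = n·log(r) = 3·log(8) = 6.2383. ✓

I(r) ≈ 6.2383.


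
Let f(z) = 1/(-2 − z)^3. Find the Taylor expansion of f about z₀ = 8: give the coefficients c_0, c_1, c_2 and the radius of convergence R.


Let w = z − z₀, so z = z₀ + w.
Then -2 − z = -2 − (z₀ + w) = (-2 − z₀) − w = -10 − w.
f(z) = 1/(-10 − w)^3 = (1/(-10)^3) · (1 − w/(-10))^{−3}.
By the binomial series (1−u)^{−3} = Σ_{n≥0} C(n+2, 2) u^n for |u|<1, with u = w/(-10):
  c_n = C(n+2, 2) / (-10)^(n+3).
  c_0 = 1/(-10)^3 = -1/1000.
  c_1 = 3/(-10)^4 = 3/10000.
  c_2 = 6/(-10)^5 = -3/50000.
The series is valid for |w/d| < 1, i.e. |z − z₀| < |d|.
Radius of convergence: R = |-2 − z₀| = |-10| = 10 (distance from z₀ to the singularity z = -2).

c_0 = -1/1000, c_1 = 3/10000, c_2 = -3/50000; R = 10.


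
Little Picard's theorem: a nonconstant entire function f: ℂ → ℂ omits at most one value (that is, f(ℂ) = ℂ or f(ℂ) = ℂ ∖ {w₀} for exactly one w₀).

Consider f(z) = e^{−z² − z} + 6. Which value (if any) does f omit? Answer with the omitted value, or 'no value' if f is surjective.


Little Picard bounds the complement of f(ℂ) to at most one point.
The exponent g(z) = −z² − z is a nonconstant polynomial, hence surjective onto ℂ. So e^{g(z)} takes every value in {e^w : w ∈ ℂ} = ℂ ∖ {0}. Adding 6 shifts the range to ℂ ∖ {6}. f omits exactly 6.

Omitted value: 6.


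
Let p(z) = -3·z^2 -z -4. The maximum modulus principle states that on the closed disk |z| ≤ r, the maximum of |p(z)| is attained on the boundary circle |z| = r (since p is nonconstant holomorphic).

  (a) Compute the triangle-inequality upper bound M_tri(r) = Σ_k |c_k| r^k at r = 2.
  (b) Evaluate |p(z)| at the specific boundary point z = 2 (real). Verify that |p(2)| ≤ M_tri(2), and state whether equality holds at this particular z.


Coefficients: c_0 = -4, c_1 = -1, c_2 = -3. Radius r = 2.
Part (a). Triangle bound: M_tri(r) = Σ_k |c_k| r^k
  = |-4|·2^0 + |-1|·2^1 + |-3|·2^2
  = 4 + 2 + 12 = 18.
This bounds M(r) := max_{|z|=r} |p(z)| from above; equality holds iff all terms c_k z^k can be made to align in phase at a single z on |z|=r.
Part (b). At z = 2 (real, on the circle |z| = r):
  p(2) = (-4)·2^0 + (-1)·2^1 + (-3)·2^2 = -18.
  |p(2)| = 18.
Since all nonzero coefficients share the same sign, |p(2)| = 18 = M_tri(2); the triangle bound is attained at z = 2, so in fact M(r) = 18.

M_tri(2) = 18; |p(2)| = 18; equality at z=2: yes.


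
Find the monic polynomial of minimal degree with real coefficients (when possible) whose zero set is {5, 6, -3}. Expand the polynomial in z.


The polynomial is p(z) = ∏_{α ∈ S} (z − α), where S = {5, 6, -3}.
Expanding the product yields: p(z) = z^3 -8·z^2 -3·z + 90.
The resulting polynomial has degree 3 and real coefficients as required.

p(z) = z^3 -8·z^2 -3·z + 90.


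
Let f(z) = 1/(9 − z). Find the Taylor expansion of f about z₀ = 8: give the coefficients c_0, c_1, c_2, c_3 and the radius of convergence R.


Let w = z − z₀, so z = z₀ + w.
Then 9 − z = 9 − (z₀ + w) = (9 − z₀) − w = 1 − w.
f(z) = 1/(1 − w) = (1/(1)) · 1/(1 − w/(1)) = Σ_{n≥0} w^n / (1)^(n+1).
So c_n = 1/(1)^(n+1):
  c_0 = 1/(1)^1 = 1.
  c_1 = 1/(1)^2 = 1.
  c_2 = 1/(1)^3 = 1.
  c_3 = 1/(1)^4 = 1.
The series is valid for |w/d| < 1, i.e. |z − z₀| < |d|.
Radius of convergence: R = |9 − z₀| = |1| = 1 (distance from z₀ to the singularity z = 9).

c_0 = 1, c_1 = 1, c_2 = 1, c_3 = 1; R = 1.


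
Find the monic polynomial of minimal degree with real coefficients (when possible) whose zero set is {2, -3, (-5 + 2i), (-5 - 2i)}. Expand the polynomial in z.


The polynomial is p(z) = ∏_{α ∈ S} (z − α), where S = {2, -3, (-5 + 2i), (-5 - 2i)}.
Expanding the product yields: p(z) = z^4 + 11·z^3 + 33·z^2 -31·z -174.
Note conjugate pairs combine to real quadratics: (z − (-5+2i))(z − (-5−2i)) = z² + 10z + 29.
The resulting polynomial has degree 4 and real coefficients as required.

p(z) = z^4 + 11·z^3 + 33·z^2 -31·z -174.


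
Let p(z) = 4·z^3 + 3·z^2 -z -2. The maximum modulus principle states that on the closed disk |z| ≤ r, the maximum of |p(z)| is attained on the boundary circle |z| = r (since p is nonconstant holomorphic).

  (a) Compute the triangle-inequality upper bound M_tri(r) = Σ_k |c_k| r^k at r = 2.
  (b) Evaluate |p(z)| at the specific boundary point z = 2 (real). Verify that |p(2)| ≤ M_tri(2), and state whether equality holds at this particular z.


Coefficients: c_0 = -2, c_1 = -1, c_2 = 3, c_3 = 4. Radius r = 2.
Part (a). Triangle bound: M_tri(r) = Σ_k |c_k| r^k
  = |-2|·2^0 + |-1|·2^1 + |3|·2^2 + |4|·2^3
  = 2 + 2 + 12 + 32 = 48.
This bounds M(r) := max_{|z|=r} |p(z)| from above; equality holds iff all terms c_k z^k can be made to align in phase at a single z on |z|=r.
Part (b). At z = 2 (real, on the circle |z| = r):
  p(2) = (-2)·2^0 + (-1)·2^1 + (3)·2^2 + (4)·2^3 = 40.
  |p(2)| = 40.
Check: |p(2)| = 40 ≤ 48 = M_tri(2). ✓ Equality does not hold at z = 2 (the coefficients have mixed signs, so the terms do not all align in phase there).

M_tri(2) = 48; |p(2)| = 40; equality at z=2: no.


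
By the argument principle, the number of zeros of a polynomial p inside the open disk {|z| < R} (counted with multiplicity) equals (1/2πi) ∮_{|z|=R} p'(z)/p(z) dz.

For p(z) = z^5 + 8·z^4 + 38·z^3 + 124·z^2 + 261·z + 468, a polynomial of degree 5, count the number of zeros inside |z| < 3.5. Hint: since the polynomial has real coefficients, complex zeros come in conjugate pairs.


The zeros of p are: (0 + 3i), (0 - 3i), (-2 + 3i), (-2 - 3i), -4.
Their magnitudes are: 3, 3, 3.606, 3.606, 4.
Zeros with |z| < R = 3.5: (0 + 3i), (0 - 3i).
Count = 2.
By the argument principle, (1/2πi) ∮_{|z|=R} p'(z)/p(z) dz equals exactly this count.

Number of zeros inside |z| < 3.5: 2.


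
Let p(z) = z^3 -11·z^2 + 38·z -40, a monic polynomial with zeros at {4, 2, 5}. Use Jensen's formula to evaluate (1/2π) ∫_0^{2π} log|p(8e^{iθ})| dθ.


Zeros: 2, 4, 5; r = 8.
Inside |z| < r: 2, 4, 5. Outside (|z| ≥ r): ∅.
p(0) = -40, so log|p(0)| = log(40) = 3.6889.
Apply Jensen: I(r) = log|p(0)| + Σ_k log(r/|z_k|), summed over zeros inside |z| < r.
  log(r/|z_k|) for z_k = 4: log(8/4) = 0.6931
  log(r/|z_k|) for z_k = 2: log(8/2) = 1.3863
  log(r/|z_k|) for z_k = 5: log(8/5) = 0.4700
Sum over inside zeros: 2.5494.
I(r) = log|p(0)| + (inside sum) = 3.6889 + 2.5494 = 6.2383.
Closed form (all zeros inside, monic): I(r) = n·log(r) = 3·log(8) = 6.2383. ✓

I(r) ≈ 6.2383.


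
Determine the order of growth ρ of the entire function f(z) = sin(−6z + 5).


sin(w) is a linear combination of e^{iw} and e^{−iw} (or e^w, e^{−w} in the hyperbolic case), so |sin(w)| ≤ e^{|w|}. With w = −6z + 5, |w| ≤ 6|z| + 5 = 6r + 5 on |z| = r, giving M(r) ≤ e^{6r + 5}, so ρ ≤ 1. On a suitable ray (z = it for sin/cos; z = t for sinh/cosh, t real → ∞), |sin(−6z + 5)| grows like e^{6|t|}/2, so ρ ≥ 1. Hence ρ = 1.
Therefore ρ = 1.

Order ρ = 1.


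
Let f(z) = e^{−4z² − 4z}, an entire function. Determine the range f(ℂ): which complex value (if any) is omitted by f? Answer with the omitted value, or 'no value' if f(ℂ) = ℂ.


Little Picard bounds the complement of f(ℂ) to at most one point.
The exponent g(z) = −4z² − 4z is a nonconstant polynomial, hence surjective onto ℂ. So e^{g(z)} takes every value in {e^w : w ∈ ℂ} = ℂ ∖ {0}. Adding 0 shifts the range to ℂ ∖ {0}. f omits exactly 0.

Omitted value: 0.


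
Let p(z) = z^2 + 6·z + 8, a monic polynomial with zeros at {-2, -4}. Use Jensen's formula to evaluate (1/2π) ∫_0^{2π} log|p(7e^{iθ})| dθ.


Zeros: -4, -2; r = 7.
Inside |z| < r: -4, -2. Outside (|z| ≥ r): ∅.
p(0) = 8, so log|p(0)| = log(8) = 2.0794.
Apply Jensen: I(r) = log|p(0)| + Σ_k log(r/|z_k|), summed over zeros inside |z| < r.
  log(r/|z_k|) for z_k = -2: log(7/2) = 1.2528
  log(r/|z_k|) for z_k = -4: log(7/4) = 0.5596
Sum over inside zeros: 1.8124.
I(r) = log|p(0)| + (inside sum) = 2.0794 + 1.8124 = 3.8918.
Closed form (all zeros inside, monic): I(r) = n·log(r) = 2·log(7) = 3.8918. ✓

I(r) ≈ 3.8918.


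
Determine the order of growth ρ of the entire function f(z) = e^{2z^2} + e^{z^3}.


Each summand is entire of order 2 and 3 respectively (as in the single-exponential case). The order of a sum is at most the max of the orders, so ρ ≤ 3. For the lower bound: on |z|=r choose arg z so that 1z^3 is real positive; then |e^{1z^3}| = e^{1r^3} while |e^{2z^2}| ≤ e^{2r^2} = o(e^{1r^3}). So |f| ≥ e^{1r^3}(1 − o(1)) and ρ ≥ 3. Hence ρ = max(2, 3) = 3.
Therefore ρ = 3.

Order ρ = 3.


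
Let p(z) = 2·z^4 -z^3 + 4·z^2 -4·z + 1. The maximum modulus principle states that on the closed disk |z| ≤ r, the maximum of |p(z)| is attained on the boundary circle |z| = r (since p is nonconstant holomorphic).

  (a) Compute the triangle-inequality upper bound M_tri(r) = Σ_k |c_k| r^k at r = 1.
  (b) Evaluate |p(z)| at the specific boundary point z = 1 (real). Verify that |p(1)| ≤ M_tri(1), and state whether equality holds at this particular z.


Coefficients: c_0 = 1, c_1 = -4, c_2 = 4, c_3 = -1, c_4 = 2. Radius r = 1.
Part (a). Triangle bound: M_tri(r) = Σ_k |c_k| r^k
  = |1|·1^0 + |-4|·1^1 + |4|·1^2 + |-1|·1^3 + |2|·1^4
  = 1 + 4 + 4 + 1 + 2 = 12.
This bounds M(r) := max_{|z|=r} |p(z)| from above; equality holds iff all terms c_k z^k can be made to align in phase at a single z on |z|=r.
Part (b). At z = 1 (real, on the circle |z| = r):
  p(1) = (1)·1^0 + (-4)·1^1 + (4)·1^2 + (-1)·1^3 + (2)·1^4 = 2.
  |p(1)| = 2.
Check: |p(1)| = 2 ≤ 12 = M_tri(1). ✓ Equality does not hold at z = 1 (the coefficients have mixed signs, so the terms do not all align in phase there).

M_tri(1) = 12; |p(1)| = 2; equality at z=1: no.


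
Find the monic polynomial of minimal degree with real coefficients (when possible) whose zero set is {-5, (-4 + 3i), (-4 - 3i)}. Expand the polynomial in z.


The polynomial is p(z) = ∏_{α ∈ S} (z − α), where S = {-5, (-4 + 3i), (-4 - 3i)}.
Expanding the product yields: p(z) = z^3 + 13·z^2 + 65·z + 125.
Note conjugate pairs combine to real quadratics: (z − (-4+3i))(z − (-4−3i)) = z² + 8z + 25.
The resulting polynomial has degree 3 and real coefficients as required.

p(z) = z^3 + 13·z^2 + 65·z + 125.


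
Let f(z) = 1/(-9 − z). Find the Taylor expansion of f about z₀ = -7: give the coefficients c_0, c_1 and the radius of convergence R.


Let w = z − z₀, so z = z₀ + w.
Then -9 − z = -9 − (z₀ + w) = (-9 − z₀) − w = -2 − w.
f(z) = 1/(-2 − w) = (1/(-2)) · 1/(1 − w/(-2)) = Σ_{n≥0} w^n / (-2)^(n+1).
So c_n = 1/(-2)^(n+1):
  c_0 = 1/(-2)^1 = -1/2.
  c_1 = 1/(-2)^2 = 1/4.
The series is valid for |w/d| < 1, i.e. |z − z₀| < |d|.
Radius of convergence: R = |-9 − z₀| = |-2| = 2 (distance from z₀ to the singularity z = -9).

c_0 = -1/2, c_1 = 1/4; R = 2.


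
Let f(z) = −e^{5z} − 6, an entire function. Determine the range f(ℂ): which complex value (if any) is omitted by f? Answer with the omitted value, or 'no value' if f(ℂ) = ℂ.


Little Picard bounds the complement of f(ℂ) to at most one point.
e^{5z} is never zero on ℂ, so -1·e^{5z} takes every value in ℂ ∖ {0}. Adding -6 shifts the range to ℂ ∖ {-6}. Thus f omits exactly the value -6.

Omitted value: -6.


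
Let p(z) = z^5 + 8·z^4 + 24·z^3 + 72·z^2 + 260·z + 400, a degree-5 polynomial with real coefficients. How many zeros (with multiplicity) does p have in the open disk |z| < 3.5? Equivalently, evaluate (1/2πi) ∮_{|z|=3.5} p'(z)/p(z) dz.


The zeros of p are: -4, (-3 + 1i), (-3 - 1i), (1 + 3i), (1 - 3i).
Their magnitudes are: 4, 3.162, 3.162, 3.162, 3.162.
Zeros with |z| < R = 3.5: (-3 + 1i), (-3 - 1i), (1 + 3i), (1 - 3i).
Count = 4.
By the argument principle, (1/2πi) ∮_{|z|=R} p'(z)/p(z) dz equals exactly this count.

Number of zeros inside |z| < 3.5: 4.


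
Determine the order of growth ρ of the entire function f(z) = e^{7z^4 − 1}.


|e^{7z^4 − 1}| = e^{Re(7·z^4) + -1} ≤ e^{7|z|^4 + -1} = e^{7r^4 + -1} on |z| = r, so ρ ≤ 4. Choosing z on |z|=r so that 7·z^4 is real positive (always possible by picking arg z appropriately) gives |f(z)| = e^{7r^4 + -1}, matching the bound. The additive constant -1 does not affect log log M(r) ~ 4·log r. Hence ρ = 4.
Therefore ρ = 4.

Order ρ = 4.


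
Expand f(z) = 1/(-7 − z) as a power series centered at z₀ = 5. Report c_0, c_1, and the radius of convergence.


Let w = z − z₀, so z = z₀ + w.
Then -7 − z = -7 − (z₀ + w) = (-7 − z₀) − w = -12 − w.
f(z) = 1/(-12 − w) = (1/(-12)) · 1/(1 − w/(-12)) = Σ_{n≥0} w^n / (-12)^(n+1).
So c_n = 1/(-12)^(n+1):
  c_0 = 1/(-12)^1 = -1/12.
  c_1 = 1/(-12)^2 = 1/144.
The series is valid for |w/d| < 1, i.e. |z − z₀| < |d|.
Radius of convergence: R = |-7 − z₀| = |-12| = 12 (distance from z₀ to the singularity z = -7).

c_0 = -1/12, c_1 = 1/144; R = 12.


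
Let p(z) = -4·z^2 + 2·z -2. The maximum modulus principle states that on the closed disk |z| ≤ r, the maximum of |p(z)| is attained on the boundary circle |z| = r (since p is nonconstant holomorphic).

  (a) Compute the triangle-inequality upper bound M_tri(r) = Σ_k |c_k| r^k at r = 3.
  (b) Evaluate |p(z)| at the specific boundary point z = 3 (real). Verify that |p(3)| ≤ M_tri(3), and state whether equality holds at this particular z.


Coefficients: c_0 = -2, c_1 = 2, c_2 = -4. Radius r = 3.
Part (a). Triangle bound: M_tri(r) = Σ_k |c_k| r^k
  = |-2|·3^0 + |2|·3^1 + |-4|·3^2
  = 2 + 6 + 36 = 44.
This bounds M(r) := max_{|z|=r} |p(z)| from above; equality holds iff all terms c_k z^k can be made to align in phase at a single z on |z|=r.
Part (b). At z = 3 (real, on the circle |z| = r):
  p(3) = (-2)·3^0 + (2)·3^1 + (-4)·3^2 = -32.
  |p(3)| = 32.
Check: |p(3)| = 32 ≤ 44 = M_tri(3). ✓ Equality does not hold at z = 3 (the coefficients have mixed signs, so the terms do not all align in phase there).

M_tri(3) = 44; |p(3)| = 32; equality at z=3: no.


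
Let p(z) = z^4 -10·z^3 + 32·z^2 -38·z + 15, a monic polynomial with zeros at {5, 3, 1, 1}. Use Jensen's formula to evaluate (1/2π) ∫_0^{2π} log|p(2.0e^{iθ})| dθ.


Zeros: 1, 1, 3, 5; r = 2.0.
Inside |z| < r: 1, 1. Outside (|z| ≥ r): 3, 5.
p(0) = 15, so log|p(0)| = log(15) = 2.7081.
Apply Jensen: I(r) = log|p(0)| + Σ_k log(r/|z_k|), summed over zeros inside |z| < r.
  log(r/|z_k|) for z_k = 1: log(2.0/1) = 0.6931
  log(r/|z_k|) for z_k = 1: log(2.0/1) = 0.6931
  Outside zeros (3, 5) contribute nothing to the Jensen sum.
Sum over inside zeros: 1.3863.
I(r) = log|p(0)| + (inside sum) = 2.7081 + 1.3863 = 4.0943.
Note: since some zeros are outside |z| ≤ r, the simplified n·log(r) form does NOT apply — only the inside zeros contribute.

I(r) ≈ 4.0943.


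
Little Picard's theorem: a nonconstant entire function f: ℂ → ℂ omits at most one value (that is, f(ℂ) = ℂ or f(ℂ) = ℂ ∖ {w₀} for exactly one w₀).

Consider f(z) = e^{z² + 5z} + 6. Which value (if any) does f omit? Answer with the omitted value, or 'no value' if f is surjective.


Little Picard bounds the complement of f(ℂ) to at most one point.
The exponent g(z) = z² + 5z is a nonconstant polynomial, hence surjective onto ℂ. So e^{g(z)} takes every value in {e^w : w ∈ ℂ} = ℂ ∖ {0}. Adding 6 shifts the range to ℂ ∖ {6}. f omits exactly 6.

Omitted value: 6.


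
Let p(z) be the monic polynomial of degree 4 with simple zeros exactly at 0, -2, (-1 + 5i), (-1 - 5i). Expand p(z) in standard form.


The polynomial is p(z) = ∏_{α ∈ S} (z − α), where S = {0, -2, (-1 + 5i), (-1 - 5i)}.
Expanding the product yields: p(z) = z^4 + 4·z^3 + 30·z^2 + 52·z.
Note conjugate pairs combine to real quadratics: (z − (-1+5i))(z − (-1−5i)) = z² + 2z + 26.
The resulting polynomial has degree 4 and real coefficients as required.

p(z) = z^4 + 4·z^3 + 30·z^2 + 52·z.


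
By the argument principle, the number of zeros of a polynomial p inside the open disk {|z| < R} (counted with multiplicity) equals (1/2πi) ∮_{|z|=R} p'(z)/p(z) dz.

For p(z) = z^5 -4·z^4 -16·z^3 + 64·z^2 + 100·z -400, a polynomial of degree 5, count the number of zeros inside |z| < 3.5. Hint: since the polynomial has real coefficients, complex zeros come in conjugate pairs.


The zeros of p are: (-3 + 1i), (-3 - 1i), (3 + 1i), (3 - 1i), 4.
Their magnitudes are: 3.162, 3.162, 3.162, 3.162, 4.
Zeros with |z| < R = 3.5: (-3 + 1i), (-3 - 1i), (3 + 1i), (3 - 1i).
Count = 4.
By the argument principle, (1/2πi) ∮_{|z|=R} p'(z)/p(z) dz equals exactly this count.

Number of zeros inside |z| < 3.5: 4.


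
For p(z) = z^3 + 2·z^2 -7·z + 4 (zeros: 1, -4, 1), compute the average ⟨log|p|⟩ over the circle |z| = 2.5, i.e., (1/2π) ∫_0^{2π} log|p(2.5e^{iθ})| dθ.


Zeros: -4, 1, 1; r = 2.5.
Inside |z| < r: 1, 1. Outside (|z| ≥ r): -4.
p(0) = 4, so log|p(0)| = log(4) = 1.3863.
Apply Jensen: I(r) = log|p(0)| + Σ_k log(r/|z_k|), summed over zeros inside |z| < r.
  log(r/|z_k|) for z_k = 1: log(2.5/1) = 0.9163
  log(r/|z_k|) for z_k = 1: log(2.5/1) = 0.9163
  Outside zeros (-4) contribute nothing to the Jensen sum.
Sum over inside zeros: 1.8326.
I(r) = log|p(0)| + (inside sum) = 1.3863 + 1.8326 = 3.2189.
Note: since some zeros are outside |z| ≤ r, the simplified n·log(r) form does NOT apply — only the inside zeros contribute.

I(r) ≈ 3.2189.


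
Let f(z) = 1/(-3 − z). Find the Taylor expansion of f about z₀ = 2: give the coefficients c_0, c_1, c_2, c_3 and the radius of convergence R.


Let w = z − z₀, so z = z₀ + w.
Then -3 − z = -3 − (z₀ + w) = (-3 − z₀) − w = -5 − w.
f(z) = 1/(-5 − w) = (1/(-5)) · 1/(1 − w/(-5)) = Σ_{n≥0} w^n / (-5)^(n+1).
So c_n = 1/(-5)^(n+1):
  c_0 = 1/(-5)^1 = -1/5.
  c_1 = 1/(-5)^2 = 1/25.
  c_2 = 1/(-5)^3 = -1/125.
  c_3 = 1/(-5)^4 = 1/625.
The series is valid for |w/d| < 1, i.e. |z − z₀| < |d|.
Radius of convergence: R = |-3 − z₀| = |-5| = 5 (distance from z₀ to the singularity z = -3).

c_0 = -1/5, c_1 = 1/25, c_2 = -1/125, c_3 = 1/625; R = 5.


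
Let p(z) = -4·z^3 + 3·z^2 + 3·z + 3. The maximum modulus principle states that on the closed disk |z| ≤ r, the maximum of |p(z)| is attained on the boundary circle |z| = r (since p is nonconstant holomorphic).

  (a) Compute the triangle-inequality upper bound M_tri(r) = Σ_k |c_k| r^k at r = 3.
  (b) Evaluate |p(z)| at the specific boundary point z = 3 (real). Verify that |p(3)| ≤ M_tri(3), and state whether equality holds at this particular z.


Coefficients: c_0 = 3, c_1 = 3, c_2 = 3, c_3 = -4. Radius r = 3.
Part (a). Triangle bound: M_tri(r) = Σ_k |c_k| r^k
  = |3|·3^0 + |3|·3^1 + |3|·3^2 + |-4|·3^3
  = 3 + 9 + 27 + 108 = 147.
This bounds M(r) := max_{|z|=r} |p(z)| from above; equality holds iff all terms c_k z^k can be made to align in phase at a single z on |z|=r.
Part (b). At z = 3 (real, on the circle |z| = r):
  p(3) = (3)·3^0 + (3)·3^1 + (3)·3^2 + (-4)·3^3 = -69.
  |p(3)| = 69.
Check: |p(3)| = 69 ≤ 147 = M_tri(3). ✓ Equality does not hold at z = 3 (the coefficients have mixed signs, so the terms do not all align in phase there).

M_tri(3) = 147; |p(3)| = 69; equality at z=3: no.


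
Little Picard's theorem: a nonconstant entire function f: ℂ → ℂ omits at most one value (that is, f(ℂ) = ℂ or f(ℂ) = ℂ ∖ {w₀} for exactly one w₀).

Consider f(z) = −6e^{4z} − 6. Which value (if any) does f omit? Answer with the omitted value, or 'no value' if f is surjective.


Little Picard bounds the complement of f(ℂ) to at most one point.
e^{4z} is never zero on ℂ, so -6·e^{4z} takes every value in ℂ ∖ {0}. Adding -6 shifts the range to ℂ ∖ {-6}. Thus f omits exactly the value -6.

Omitted value: -6.


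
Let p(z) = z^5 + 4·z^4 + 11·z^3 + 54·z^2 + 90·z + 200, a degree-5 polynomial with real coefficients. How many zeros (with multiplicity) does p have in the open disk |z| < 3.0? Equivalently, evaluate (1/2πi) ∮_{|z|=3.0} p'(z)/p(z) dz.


The zeros of p are: (-1 + 2i), (-1 - 2i), (1 + 3i), (1 - 3i), -4.
Their magnitudes are: 2.236, 2.236, 3.162, 3.162, 4.
Zeros with |z| < R = 3.0: (-1 + 2i), (-1 - 2i).
Count = 2.
By the argument principle, (1/2πi) ∮_{|z|=R} p'(z)/p(z) dz equals exactly this count.

Number of zeros inside |z| < 3.0: 2.


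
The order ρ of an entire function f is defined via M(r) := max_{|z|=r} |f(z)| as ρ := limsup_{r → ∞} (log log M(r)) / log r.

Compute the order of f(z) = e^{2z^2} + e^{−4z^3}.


Each summand is entire of order 2 and 3 respectively (as in the single-exponential case). The order of a sum is at most the max of the orders, so ρ ≤ 3. For the lower bound: on |z|=r choose arg z so that -4z^3 is real positive; then |e^{-4z^3}| = e^{4r^3} while |e^{2z^2}| ≤ e^{2r^2} = o(e^{4r^3}). So |f| ≥ e^{4r^3}(1 − o(1)) and ρ ≥ 3. Hence ρ = max(2, 3) = 3.
Therefore ρ = 3.

Order ρ = 3.


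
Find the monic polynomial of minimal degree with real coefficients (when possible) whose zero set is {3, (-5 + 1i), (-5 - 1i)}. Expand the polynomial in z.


The polynomial is p(z) = ∏_{α ∈ S} (z − α), where S = {3, (-5 + 1i), (-5 - 1i)}.
Expanding the product yields: p(z) = z^3 + 7·z^2 -4·z -78.
Note conjugate pairs combine to real quadratics: (z − (-5+1i))(z − (-5−1i)) = z² + 10z + 26.
The resulting polynomial has degree 3 and real coefficients as required.

p(z) = z^3 + 7·z^2 -4·z -78.


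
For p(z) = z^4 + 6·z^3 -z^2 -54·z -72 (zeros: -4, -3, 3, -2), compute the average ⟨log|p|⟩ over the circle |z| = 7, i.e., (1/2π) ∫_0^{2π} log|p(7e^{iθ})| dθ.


Zeros: -4, -3, -2, 3; r = 7.
Inside |z| < r: -4, -3, -2, 3. Outside (|z| ≥ r): ∅.
p(0) = -72, so log|p(0)| = log(72) = 4.2767.
Apply Jensen: I(r) = log|p(0)| + Σ_k log(r/|z_k|), summed over zeros inside |z| < r.
  log(r/|z_k|) for z_k = -4: log(7/4) = 0.5596
  log(r/|z_k|) for z_k = -3: log(7/3) = 0.8473
  log(r/|z_k|) for z_k = 3: log(7/3) = 0.8473
  log(r/|z_k|) for z_k = -2: log(7/2) = 1.2528
Sum over inside zeros: 3.5070.
I(r) = log|p(0)| + (inside sum) = 4.2767 + 3.5070 = 7.7836.
Closed form (all zeros inside, monic): I(r) = n·log(r) = 4·log(7) = 7.7836. ✓

I(r) ≈ 7.7836.


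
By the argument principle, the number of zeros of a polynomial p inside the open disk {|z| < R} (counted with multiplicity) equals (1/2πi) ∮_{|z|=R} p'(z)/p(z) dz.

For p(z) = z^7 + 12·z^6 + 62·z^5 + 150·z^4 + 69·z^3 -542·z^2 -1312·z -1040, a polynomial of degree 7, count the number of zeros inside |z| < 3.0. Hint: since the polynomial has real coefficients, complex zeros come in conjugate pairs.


The zeros of p are: (-3 + 2i), (-3 - 2i), (-2 + 1i), (-2 - 1i), (-2 + 2i), (-2 - 2i), 2.
Their magnitudes are: 3.606, 3.606, 2.236, 2.236, 2.828, 2.828, 2.
Zeros with |z| < R = 3.0: (-2 + 1i), (-2 - 1i), (-2 + 2i), (-2 - 2i), 2.
Count = 5.
By the argument principle, (1/2πi) ∮_{|z|=R} p'(z)/p(z) dz equals exactly this count.

Number of zeros inside |z| < 3.0: 5.
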